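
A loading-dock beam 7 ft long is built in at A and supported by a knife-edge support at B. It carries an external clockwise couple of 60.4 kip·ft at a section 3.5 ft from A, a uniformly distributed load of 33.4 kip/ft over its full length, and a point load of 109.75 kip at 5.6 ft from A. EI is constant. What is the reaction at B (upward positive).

Remove the prop at B; the released (primary) structure is a cantilever built in at A.
Primary-structure tip deflection at B by superposition:
  clockwise couple 60.4 at a = 3.5: M₀a(2L − a)/(2EI) = 1110/EI
  UDL 33.4: wL⁴/(8EI) = 10024/EI
  point load 109.75 at a = 5.6: Pa²(3L − a)/(6EI) = 8834/EI
  δ_0 = 19968/EI
Tip deflection under a unit load at B: L³/(3EI) = 114.3/EI.
The prop prevents deflection at B: R_B = δ_0/δ_{BB} = 19968/114.3 = 174.6 kip.

R_B = 174.6 kip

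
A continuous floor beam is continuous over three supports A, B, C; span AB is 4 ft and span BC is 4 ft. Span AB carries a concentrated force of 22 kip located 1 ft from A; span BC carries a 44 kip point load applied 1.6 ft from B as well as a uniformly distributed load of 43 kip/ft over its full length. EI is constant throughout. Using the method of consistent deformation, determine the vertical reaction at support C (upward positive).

Release continuity at B by inserting a hinge; the redundant is the internal moment M_B. The primary structure is two simply-supported spans AB and BC.
End slopes at the hinge B, treating each span as simply supported:
  span AB: point load 22 at a = 1: Pab(L + a)/(6LEI) = 13.75/EI
  span BC: point load 44 at a = 1.6: Pab(L + b)/(6LEI) = 45.06/EI
  span BC: UDL 43: wL³/(24EI) = 114.7/EI
  relative rotation θ_0 = (13.75 + 159.7)/EI = 173.5/EI
A unit hogging moment at B produces rotation L₁/(3EI) + L₂/(3EI) = 2.667/EI.
Compatibility: M_B·(L₁+L₂)/(3EI) = θ_0, giving M_B = 65.05 kip·ft (hogging).
Span BC, ΣM about C: R_B^{BC}·4 = 449.6 + 65.05, so R_B^{BC} = 128.7 kip and R_C = 216 − 128.7 = 87.34 kip.

R_C = 87.34 kip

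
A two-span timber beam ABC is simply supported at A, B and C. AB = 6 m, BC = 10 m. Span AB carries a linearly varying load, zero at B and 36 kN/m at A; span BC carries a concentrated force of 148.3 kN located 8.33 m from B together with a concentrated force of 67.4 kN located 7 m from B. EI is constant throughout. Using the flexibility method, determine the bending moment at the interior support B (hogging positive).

Take M_B as the redundant. Released structure: two simple spans AB and BC with a hinge at B.
End slopes at the hinge B, treating each span as simply supported:
  span AB: triangular load, peak 36: 7w₀L³/(360EI) = 151.2/EI
  span BC: point load 148.3 at a = 8.33: Pab(L + b)/(6LEI) = 401.3/EI
  span BC: point load 67.4 at a = 7: Pab(L + b)/(6LEI) = 306.7/EI
  relative rotation θ_0 = (151.2 + 707.9)/EI = 859.1/EI
A unit hogging moment at B produces rotation L₁/(3EI) + L₂/(3EI) = 5.333/EI.
Compatibility: M_B·(L₁+L₂)/(3EI) = θ_0, giving M_B = 161.1 kN·m (hogging).

M_B = 161.1 kN·m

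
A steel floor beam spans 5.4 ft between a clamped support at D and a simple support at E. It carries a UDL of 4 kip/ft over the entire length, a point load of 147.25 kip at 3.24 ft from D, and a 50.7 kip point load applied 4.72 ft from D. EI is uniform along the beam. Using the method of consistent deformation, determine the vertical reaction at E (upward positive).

Release the roller at E. Primary structure: cantilever fixed at D.
Free-end deflection of the primary structure under the applied loading (downward +):
  UDL 4: wL⁴/(8EI) = 425.2/EI
  point load 147.25 at a = 3.24: Pa²(3L − a)/(6EI) = 3339/EI
  point load 50.7 at a = 4.72: Pa²(3L − a)/(6EI) = 2161/EI
  δ_0 = 5925/EI
Tip deflection under a unit load at E: L³/(3EI) = 52.49/EI.
Compatibility at E: δ_0 − R_E·δ_{EE} = 0, so R_E = 5925/52.49 = 112.9 kip.

R_E = 112.9 kip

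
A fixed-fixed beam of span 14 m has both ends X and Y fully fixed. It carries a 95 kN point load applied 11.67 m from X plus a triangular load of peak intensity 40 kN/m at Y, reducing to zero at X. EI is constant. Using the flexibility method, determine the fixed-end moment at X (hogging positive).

M_X = 292 kN·m

Release both end moments; the primary structure is a simply-supported span XY with redundants M_X and M_Y.
End rotations of the released simple span under the applied load (×1/EI):
  at X: point load 95 at a = 11.67: Pab(L + b)/(6LEI) = 502.2/EI
  at Y: point load 95 at a = 11.67: Pab(L + a)/(6LEI) = 789.4/EI
  at X: triangular load, peak 40: 7w₀L³/(360EI) = 2134/EI
  at Y: triangular load, peak 40: w₀L³/(45EI) = 2439/EI
  θ_X0 = 2636/EI,  θ_Y0 = 3229/EI
Flexibility coefficients: a unit moment at one end gives L/(3EI) there and L/(6EI) at the far end, so f₁₁ = f₂₂ = 4.667/EI and f₁₂ = f₂₁ = 2.333/EI.
Compatibility — zero rotation at each built-in end:
  4.667 M_X + 2.333 M_Y = 2636
  2.333 M_X + 4.667 M_Y = 3229
Solving the pair gives M_X = 292 kN·m and M_Y = 545.8 kN·m (hogging).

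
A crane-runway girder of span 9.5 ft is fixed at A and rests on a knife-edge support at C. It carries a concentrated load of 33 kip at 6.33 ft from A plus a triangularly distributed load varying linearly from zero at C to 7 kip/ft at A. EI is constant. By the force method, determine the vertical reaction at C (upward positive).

R_C = 23.75 kip

Release the roller at C. Primary structure: cantilever fixed at A.
Deflection at C on the released cantilever, summing each load's contribution:
  point load 33 at a = 6.33: Pa²(3L − a)/(6EI) = 4886/EI
  triangular load, peak 7 at the fixed end: w₀L⁴/(30EI) = 1901/EI
  δ_0 = 6786/EI
Tip deflection under a unit load at C: L³/(3EI) = 285.8/EI.
Compatibility at C: δ_0 − R_C·δ_{CC} = 0, so R_C = 6786/285.8 = 23.75 kip.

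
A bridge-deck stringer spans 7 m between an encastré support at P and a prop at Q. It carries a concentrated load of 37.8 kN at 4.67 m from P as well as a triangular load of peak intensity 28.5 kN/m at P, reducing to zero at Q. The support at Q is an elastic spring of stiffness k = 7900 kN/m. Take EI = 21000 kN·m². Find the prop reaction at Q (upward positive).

Release the roller at Q. Primary structure: cantilever fixed at P.
Downward deflection at the released point Q due to the loads:
  point load 37.8 at a = 4.67: Pa²(3L − a)/(6EI) = 2244/EI
  triangular load, peak 28.5 at the fixed end: w₀L⁴/(30EI) = 2281/EI
  δ_0 = 4525/EI
Flexibility coefficient — unit upward force at Q: δ_{QQ} = L³/(3EI) = 114.3/EI.
With EI = 21000 kN·m²: δ_0 = 0.21546 m and δ_{QQ} = 0.005444 m/kN.
Compatibility — the spring shortens by R_Q/k under the reaction it provides: δ_0 − R_Q·δ_{QQ} = R_Q/k. With 1/k = 0.000127 m/kN, R_Q = δ_0 / (δ_{QQ} + 1/k) = 0.21546 / (0.005444 + 0.000127) = 38.67 kN.

R_Q = 38.67 kN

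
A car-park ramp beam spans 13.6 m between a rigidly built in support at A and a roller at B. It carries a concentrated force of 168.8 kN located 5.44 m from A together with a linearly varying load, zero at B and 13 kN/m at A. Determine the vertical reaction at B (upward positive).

Release the roller at B. Primary structure: cantilever fixed at A.
Free-end deflection of the primary structure under the applied loading (downward +):
  point load 168.8 at a = 5.44: Pa²(3L − a)/(6EI) = 29440/EI
  triangular load, peak 13 at the fixed end: w₀L⁴/(30EI) = 14824/EI
  δ_0 = 44264/EI
Tip deflection under a unit load at B: L³/(3EI) = 838.5/EI.
Compatibility at B: δ_0 − R_B·δ_{BB} = 0, so R_B = 44264/838.5 = 52.79 kN.

R_B = 52.79 kN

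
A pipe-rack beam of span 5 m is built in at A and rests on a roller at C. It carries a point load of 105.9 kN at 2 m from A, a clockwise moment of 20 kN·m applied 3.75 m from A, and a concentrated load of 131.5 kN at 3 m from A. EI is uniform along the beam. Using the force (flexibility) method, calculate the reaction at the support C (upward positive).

R_C = 84.46 kN

Take the reaction at C as the redundant and release it; the primary structure is a cantilever fixed at A.
Downward deflection at the released point C due to the loads:
  point load 105.9 at a = 2: Pa²(3L − a)/(6EI) = 917.8/EI
  clockwise couple 20 at a = 3.75: M₀a(2L − a)/(2EI) = 234.4/EI
  point load 131.5 at a = 3: Pa²(3L − a)/(6EI) = 2367/EI
  δ_0 = 3519/EI
Tip deflection under a unit load at C: L³/(3EI) = 41.67/EI.
The prop prevents deflection at C: R_C = δ_0/δ_{CC} = 3519/41.67 = 84.46 kN.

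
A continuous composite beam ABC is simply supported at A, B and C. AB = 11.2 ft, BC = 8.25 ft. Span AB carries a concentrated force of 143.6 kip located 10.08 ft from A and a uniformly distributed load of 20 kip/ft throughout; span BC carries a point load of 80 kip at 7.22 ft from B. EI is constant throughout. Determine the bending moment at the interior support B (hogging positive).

Release continuity at B by inserting a hinge; the redundant is the internal moment M_B. The primary structure is two simply-supported spans AB and BC.
Rotations at B on the released spans (each span's end-slope, ×1/EI):
  span AB: point load 143.6 at a = 10.08: Pab(L + a)/(6LEI) = 513.4/EI
  span AB: UDL 20: wL³/(24EI) = 1171/EI
  span BC: point load 80 at a = 7.22: Pab(L + b)/(6LEI) = 111.5/EI
  relative rotation θ_0 = (1684 + 111.5)/EI = 1796/EI
A unit hogging moment at B produces rotation L₁/(3EI) + L₂/(3EI) = 6.483/EI.
Slope continuity at B: θ_0 = M_B·6.483/EI, so M_B = 1796/6.483 = 277 kip·ft (hogging).

M_B = 277 kip·ft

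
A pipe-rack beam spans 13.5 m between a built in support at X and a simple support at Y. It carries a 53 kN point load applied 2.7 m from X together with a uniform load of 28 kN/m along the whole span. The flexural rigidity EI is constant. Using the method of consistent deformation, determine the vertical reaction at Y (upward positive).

Release the roller at Y. Primary structure: cantilever fixed at X.
Deflection at Y on the released cantilever, summing each load's contribution:
  point load 53 at a = 2.7: Pa²(3L − a)/(6EI) = 2434/EI
  UDL 28: wL⁴/(8EI) = 116253/EI
  δ_0 = 118687/EI
Flexibility coefficient — unit upward force at Y: δ_{YY} = L³/(3EI) = 820.1/EI.
Compatibility at Y: δ_0 − R_Y·δ_{YY} = 0, so R_Y = 118687/820.1 = 144.7 kN.

R_Y = 144.7 kN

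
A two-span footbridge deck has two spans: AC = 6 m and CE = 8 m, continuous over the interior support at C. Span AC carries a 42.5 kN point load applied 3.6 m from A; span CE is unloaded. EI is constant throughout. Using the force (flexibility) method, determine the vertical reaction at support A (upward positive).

R_A = 13.5 kN

Insert a hinge at C; M_C is the redundant, and each span becomes simply supported.
Rotations at C on the released spans (each span's end-slope, ×1/EI):
  span AC: point load 42.5 at a = 3.6: Pab(L + a)/(6LEI) = 97.92/EI
  relative rotation θ_0 = (97.92 + 0)/EI = 97.92/EI
A unit hogging moment at C produces rotation L₁/(3EI) + L₂/(3EI) = 4.667/EI.
Compatibility: M_C·(L₁+L₂)/(3EI) = θ_0, giving M_C = 20.98 kN·m (hogging).
Span AC, ΣM about A with M_C applied at C: R_C^{AC}·6 = 153 + 20.98, so R_C^{AC} = 29 kN and R_A = 42.5 − 29 = 13.5 kN.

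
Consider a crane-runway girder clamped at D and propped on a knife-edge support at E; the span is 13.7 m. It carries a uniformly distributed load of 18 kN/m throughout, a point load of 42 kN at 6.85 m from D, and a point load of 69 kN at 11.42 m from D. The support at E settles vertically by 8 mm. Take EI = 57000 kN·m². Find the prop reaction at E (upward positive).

R_E = 157 kN

Take the reaction at E as the redundant and release it; the primary structure is a cantilever fixed at D.
Deflection at E on the released cantilever, summing each load's contribution:
  UDL 18: wL⁴/(8EI) = 79262/EI
  point load 42 at a = 6.85: Pa²(3L − a)/(6EI) = 11250/EI
  point load 69 at a = 11.42: Pa²(3L − a)/(6EI) = 44514/EI
  δ_0 = 135025/EI
Flexibility coefficient — unit upward force at E: δ_{EE} = L³/(3EI) = 857.1/EI.
With EI = 57000 kN·m²: δ_0 = 2.3689 m and δ_{EE} = 0.015037 m/kN.
Compatibility — the beam at E must follow the support down by 0.008 m: δ_0 − R_E·δ_{EE} = 0.008, so R_E = (2.3689 − 0.008)/0.015037 = 157 kN.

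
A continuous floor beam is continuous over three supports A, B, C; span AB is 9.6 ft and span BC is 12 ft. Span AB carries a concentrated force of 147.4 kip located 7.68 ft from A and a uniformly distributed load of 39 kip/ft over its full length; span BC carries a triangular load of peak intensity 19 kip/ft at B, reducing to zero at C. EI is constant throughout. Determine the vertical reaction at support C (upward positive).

R_C = 5.369 kip

Insert a hinge at B; M_B is the redundant, and each span becomes simply supported.
Discontinuity in slope at B on the released structure — sum the simple-span end rotations:
  span AB: point load 147.4 at a = 7.68: Pab(L + a)/(6LEI) = 652.1/EI
  span AB: UDL 39: wL³/(24EI) = 1438/EI
  span BC: triangular load, peak 19: w₀L³/(45EI) = 729.6/EI
  relative rotation θ_0 = (2090 + 729.6)/EI = 2819/EI
A unit hogging moment at B produces rotation L₁/(3EI) + L₂/(3EI) = 7.2/EI.
Compatibility: M_B·(L₁+L₂)/(3EI) = θ_0, giving M_B = 391.6 kip·ft (hogging).
Span BC, ΣM about C: R_B^{BC}·12 = 912 + 391.6, so R_B^{BC} = 108.6 kip and R_C = 114 − 108.6 = 5.369 kip.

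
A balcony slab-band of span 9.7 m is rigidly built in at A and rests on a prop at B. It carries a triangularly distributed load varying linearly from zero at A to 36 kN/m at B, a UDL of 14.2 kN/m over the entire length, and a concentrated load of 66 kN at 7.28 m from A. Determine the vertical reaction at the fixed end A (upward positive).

Release the roller at B. Primary structure: cantilever fixed at A.
Free-end deflection of the primary structure under the applied loading (downward +):
  triangular load, peak 36 at the free end: 11w₀L⁴/(120EI) = 29215/EI
  UDL 14.2: wL⁴/(8EI) = 15714/EI
  point load 66 at a = 7.28: Pa²(3L − a)/(6EI) = 12721/EI
  δ_0 = 57649/EI
Flexibility coefficient — unit upward force at B: δ_{BB} = L³/(3EI) = 304.2/EI.
Compatibility at B: δ_0 − R_B·δ_{BB} = 0, so R_B = 57649/304.2 = 189.5 kN.
Vertical equilibrium: R_A = ΣP − R_B = 378.3 − 189.5 = 188.8 kN.

R_A = 188.8 kN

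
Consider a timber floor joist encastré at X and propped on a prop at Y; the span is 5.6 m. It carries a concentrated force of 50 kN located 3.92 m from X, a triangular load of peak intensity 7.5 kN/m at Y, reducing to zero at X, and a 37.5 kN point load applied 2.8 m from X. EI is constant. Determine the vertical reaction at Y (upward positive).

Choose R_Y as the redundant. The primary structure is the cantilever fixed at X.
Primary-structure tip deflection at Y by superposition:
  point load 50 at a = 3.92: Pa²(3L − a)/(6EI) = 1649/EI
  triangular load, peak 7.5 at the free end: 11w₀L⁴/(120EI) = 676.1/EI
  point load 37.5 at a = 2.8: Pa²(3L − a)/(6EI) = 686/EI
  δ_0 = 3011/EI
Tip deflection under a unit load at Y: L³/(3EI) = 58.54/EI.
Compatibility at Y: δ_0 − R_Y·δ_{YY} = 0, so R_Y = 3011/58.54 = 51.44 kN.

R_Y = 51.44 kN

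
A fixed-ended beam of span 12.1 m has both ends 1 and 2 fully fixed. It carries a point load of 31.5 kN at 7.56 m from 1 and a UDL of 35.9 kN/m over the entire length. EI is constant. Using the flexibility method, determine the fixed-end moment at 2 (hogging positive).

M_2 = 493.8 kN·m

Take the two fixed-end moments M_1, M_2 as redundants; the released structure is the simple span 12.
On the primary (simply-supported) span, the end slopes from the loading are:
  at 1: point load 31.5 at a = 7.56: Pab(L + b)/(6LEI) = 247.8/EI
  at 2: point load 31.5 at a = 7.56: Pab(L + a)/(6LEI) = 292.8/EI
  at 1: UDL 35.9: wL³/(24EI) = 2650/EI
  at 2: UDL 35.9: wL³/(24EI) = 2650/EI
  θ_10 = 2898/EI,  θ_20 = 2943/EI
Flexibility coefficients: a unit moment at one end gives L/(3EI) there and L/(6EI) at the far end, so f₁₁ = f₂₂ = 4.033/EI and f₁₂ = f₂₁ = 2.017/EI.
Compatibility — zero rotation at each built-in end:
  4.033 M_1 + 2.017 M_2 = 2898
  2.017 M_1 + 4.033 M_2 = 2943
Solving the pair gives M_1 = 471.5 kN·m and M_2 = 493.8 kN·m (hogging).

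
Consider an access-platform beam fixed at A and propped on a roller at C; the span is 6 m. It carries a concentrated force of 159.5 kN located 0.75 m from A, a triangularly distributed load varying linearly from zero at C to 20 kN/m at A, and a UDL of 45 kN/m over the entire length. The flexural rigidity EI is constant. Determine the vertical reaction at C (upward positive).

R_C = 116.8 kN

Release the roller at C. Primary structure: cantilever fixed at A.
Free-end deflection of the primary structure under the applied loading (downward +):
  point load 159.5 at a = 0.75: Pa²(3L − a)/(6EI) = 257.9/EI
  triangular load, peak 20 at the fixed end: w₀L⁴/(30EI) = 864/EI
  UDL 45: wL⁴/(8EI) = 7290/EI
  δ_0 = 8412/EI
Tip deflection under a unit load at C: L³/(3EI) = 72/EI.
The prop prevents deflection at C: R_C = δ_0/δ_{CC} = 8412/72 = 116.8 kN.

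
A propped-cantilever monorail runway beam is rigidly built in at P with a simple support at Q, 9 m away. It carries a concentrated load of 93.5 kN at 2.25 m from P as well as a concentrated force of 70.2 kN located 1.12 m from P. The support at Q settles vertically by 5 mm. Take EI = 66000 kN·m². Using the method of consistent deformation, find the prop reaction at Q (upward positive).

R_Q = 8.24 kN

Remove the prop at Q; the released (primary) structure is a cantilever built in at P.
Downward deflection at the released point Q due to the loads:
  point load 93.5 at a = 2.25: Pa²(3L − a)/(6EI) = 1953/EI
  point load 70.2 at a = 1.12: Pa²(3L − a)/(6EI) = 379.8/EI
  δ_0 = 2332/EI
Flexibility coefficient — unit upward force at Q: δ_{QQ} = L³/(3EI) = 243/EI.
With EI = 66000 kN·m²: δ_0 = 0.035339 m and δ_{QQ} = 0.003682 m/kN.
Compatibility — the beam at Q must follow the support down by 0.005 m: δ_0 − R_Q·δ_{QQ} = 0.005, so R_Q = (0.035339 − 0.005)/0.003682 = 8.24 kN.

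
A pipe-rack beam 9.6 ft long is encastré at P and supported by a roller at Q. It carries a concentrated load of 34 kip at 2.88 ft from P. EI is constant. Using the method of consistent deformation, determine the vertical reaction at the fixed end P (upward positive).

Choose R_Q as the redundant. The primary structure is the cantilever fixed at P.
Free-end deflection of the primary structure under the applied loading (downward +):
  point load 34 at a = 2.88: Pa²(3L − a)/(6EI) = 1218/EI
Flexibility coefficient — unit upward force at Q: δ_{QQ} = L³/(3EI) = 294.9/EI.
The prop prevents deflection at Q: R_Q = δ_0/δ_{QQ} = 1218/294.9 = 4.131 kip.
Vertical equilibrium: R_P = ΣP − R_Q = 34 − 4.131 = 29.87 kip.

R_P = 29.87 kip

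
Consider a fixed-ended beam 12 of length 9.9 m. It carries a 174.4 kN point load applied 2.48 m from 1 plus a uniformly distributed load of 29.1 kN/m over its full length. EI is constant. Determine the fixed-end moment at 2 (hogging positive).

M_2 = 318.9 kN·m

Take the two fixed-end moments M_1, M_2 as redundants; the released structure is the simple span 12.
End rotations of the released simple span under the applied load (×1/EI):
  at 1: point load 174.4 at a = 2.48: Pab(L + b)/(6LEI) = 935.8/EI
  at 2: point load 174.4 at a = 2.48: Pab(L + a)/(6LEI) = 668.9/EI
  at 1: UDL 29.1: wL³/(24EI) = 1176/EI
  at 2: UDL 29.1: wL³/(24EI) = 1176/EI
  θ_10 = 2112/EI,  θ_20 = 1845/EI
Flexibility coefficients: a unit moment at one end gives L/(3EI) there and L/(6EI) at the far end, so f₁₁ = f₂₂ = 3.3/EI and f₁₂ = f₂₁ = 1.65/EI.
Compatibility — zero rotation at each built-in end:
  3.3 M_1 + 1.65 M_2 = 2112
  1.65 M_1 + 3.3 M_2 = 1845
Solving the pair gives M_1 = 480.6 kN·m and M_2 = 318.9 kN·m (hogging).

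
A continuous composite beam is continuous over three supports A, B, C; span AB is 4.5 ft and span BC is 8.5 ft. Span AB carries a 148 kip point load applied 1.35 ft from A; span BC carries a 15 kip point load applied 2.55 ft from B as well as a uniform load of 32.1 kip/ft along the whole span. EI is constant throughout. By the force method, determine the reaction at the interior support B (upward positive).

R_B = 271.5 kip

Take M_B as the redundant. Released structure: two simple spans AB and BC with a hinge at B.
Discontinuity in slope at B on the released structure — sum the simple-span end rotations:
  span AB: point load 148 at a = 1.35: Pab(L + a)/(6LEI) = 136.4/EI
  span BC: point load 15 at a = 2.55: Pab(L + b)/(6LEI) = 64.48/EI
  span BC: UDL 32.1: wL³/(24EI) = 821.4/EI
  relative rotation θ_0 = (136.4 + 885.9)/EI = 1022/EI
A unit hogging moment at B produces rotation L₁/(3EI) + L₂/(3EI) = 4.333/EI.
Slope continuity at B: θ_0 = M_B·4.333/EI, so M_B = 1022/4.333 = 235.9 kip·ft (hogging).
Span AB, ΣM about A with M_B applied at B: R_B^{AB}·4.5 = 199.8 + 235.9, so R_B^{AB} = 96.82 kip and R_A = 148 − 96.82 = 51.18 kip.
Span BC, ΣM about C: R_B^{BC}·8.5 = 1249 + 235.9, so R_B^{BC} = 174.7 kip and R_C = 287.9 − 174.7 = 113.2 kip.
R_B = 96.82 + 174.7 = 271.5 kip.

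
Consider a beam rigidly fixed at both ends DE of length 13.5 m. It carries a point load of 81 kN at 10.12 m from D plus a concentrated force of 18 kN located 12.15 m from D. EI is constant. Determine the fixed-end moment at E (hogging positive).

Release both end moments; the primary structure is a simply-supported span DE with redundants M_D and M_E.
On the primary (simply-supported) span, the end slopes from the loading are:
  at D: point load 81 at a = 10.12: Pab(L + b)/(6LEI) = 577.4/EI
  at E: point load 81 at a = 10.12: Pab(L + a)/(6LEI) = 807.9/EI
  at D: point load 18 at a = 12.15: Pab(L + b)/(6LEI) = 54.13/EI
  at E: point load 18 at a = 12.15: Pab(L + a)/(6LEI) = 93.49/EI
  θ_D0 = 631.5/EI,  θ_E0 = 901.4/EI
Flexibility coefficients: a unit moment at one end gives L/(3EI) there and L/(6EI) at the far end, so f₁₁ = f₂₂ = 4.5/EI and f₁₂ = f₂₁ = 2.25/EI.
Compatibility — zero rotation at each built-in end:
  4.5 M_D + 2.25 M_E = 631.5
  2.25 M_D + 4.5 M_E = 901.4
Solving the pair gives M_D = 53.57 kN·m and M_E = 173.5 kN·m (hogging).

M_E = 173.5 kN·m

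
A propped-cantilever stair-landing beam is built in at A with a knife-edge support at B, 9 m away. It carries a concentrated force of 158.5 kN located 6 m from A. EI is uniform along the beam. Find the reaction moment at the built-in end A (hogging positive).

Release the roller at B. Primary structure: cantilever fixed at A.
Downward deflection at the released point B due to the loads:
  point load 158.5 at a = 6: Pa²(3L − a)/(6EI) = 19971/EI
Flexibility coefficient — unit upward force at B: δ_{BB} = L³/(3EI) = 243/EI.
Compatibility at B: δ_0 − R_B·δ_{BB} = 0, so R_B = 19971/243 = 82.19 kN.
Moment equilibrium about A: M_A = Σ(load moments about A) − R_B·L = 951 − 82.19×9 = 211.3 kN·m.

M_A = 211.3 kN·m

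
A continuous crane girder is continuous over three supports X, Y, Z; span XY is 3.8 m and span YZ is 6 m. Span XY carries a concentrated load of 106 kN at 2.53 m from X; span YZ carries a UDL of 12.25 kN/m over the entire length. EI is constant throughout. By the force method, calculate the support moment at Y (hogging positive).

Take M_Y as the redundant. Released structure: two simple spans XY and YZ with a hinge at Y.
Rotations at Y on the released spans (each span's end-slope, ×1/EI):
  span XY: point load 106 at a = 2.53: Pab(L + a)/(6LEI) = 94.56/EI
  span YZ: UDL 12.25: wL³/(24EI) = 110.2/EI
  relative rotation θ_0 = (94.56 + 110.2)/EI = 204.8/EI
A unit hogging moment at Y produces rotation L₁/(3EI) + L₂/(3EI) = 3.267/EI.
Slope continuity at Y: θ_0 = M_Y·3.267/EI, so M_Y = 204.8/3.267 = 62.7 kN·m (hogging).

M_Y = 62.7 kN·m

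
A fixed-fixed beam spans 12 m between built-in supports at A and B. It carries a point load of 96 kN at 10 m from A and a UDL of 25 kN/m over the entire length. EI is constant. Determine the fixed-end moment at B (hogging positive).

Take the two fixed-end moments M_A, M_B as redundants; the released structure is the simple span AB.
End rotations of the released simple span under the applied load (×1/EI):
  at A: point load 96 at a = 10: Pab(L + b)/(6LEI) = 373.3/EI
  at B: point load 96 at a = 10: Pab(L + a)/(6LEI) = 586.7/EI
  at A: UDL 25: wL³/(24EI) = 1800/EI
  at B: UDL 25: wL³/(24EI) = 1800/EI
  θ_A0 = 2173/EI,  θ_B0 = 2387/EI
Flexibility coefficients: a unit moment at one end gives L/(3EI) there and L/(6EI) at the far end, so f₁₁ = f₂₂ = 4/EI and f₁₂ = f₂₁ = 2/EI.
Compatibility — zero rotation at each built-in end:
  4 M_A + 2 M_B = 2173
  2 M_A + 4 M_B = 2387
Solving the pair gives M_A = 326.7 kN·m and M_B = 433.3 kN·m (hogging).

M_B = 433.3 kN·m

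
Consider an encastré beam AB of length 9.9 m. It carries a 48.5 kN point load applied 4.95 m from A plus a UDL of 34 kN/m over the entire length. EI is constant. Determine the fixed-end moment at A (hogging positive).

M_A = 337.7 kN·m

Release both end moments; the primary structure is a simply-supported span AB with redundants M_A and M_B.
Simple-span end rotations at A and B under the given loads:
  at A: point load 48.5 at a = 4.95: Pab(L + b)/(6LEI) = 297.1/EI
  at B: point load 48.5 at a = 4.95: Pab(L + a)/(6LEI) = 297.1/EI
  at A: UDL 34: wL³/(24EI) = 1375/EI
  at B: UDL 34: wL³/(24EI) = 1375/EI
  θ_A0 = 1672/EI,  θ_B0 = 1672/EI
Flexibility coefficients: a unit moment at one end gives L/(3EI) there and L/(6EI) at the far end, so f₁₁ = f₂₂ = 3.3/EI and f₁₂ = f₂₁ = 1.65/EI.
Compatibility — zero rotation at each built-in end:
  3.3 M_A + 1.65 M_B = 1672
  1.65 M_A + 3.3 M_B = 1672
Solving the pair gives M_A = 337.7 kN·m and M_B = 337.7 kN·m (hogging).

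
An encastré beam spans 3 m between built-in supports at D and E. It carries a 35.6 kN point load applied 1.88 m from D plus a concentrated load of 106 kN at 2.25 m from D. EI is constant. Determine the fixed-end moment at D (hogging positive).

M_D = 24.23 kN·m

Release both end moments; the primary structure is a simply-supported span DE with redundants M_D and M_E.
End rotations of the released simple span under the applied load (×1/EI):
  at D: point load 35.6 at a = 1.88: Pab(L + b)/(6LEI) = 17.16/EI
  at E: point load 35.6 at a = 1.88: Pab(L + a)/(6LEI) = 20.32/EI
  at D: point load 106 at a = 2.25: Pab(L + b)/(6LEI) = 37.27/EI
  at E: point load 106 at a = 2.25: Pab(L + a)/(6LEI) = 52.17/EI
  θ_D0 = 54.42/EI,  θ_E0 = 72.49/EI
Flexibility coefficients: a unit moment at one end gives L/(3EI) there and L/(6EI) at the far end, so f₁₁ = f₂₂ = 1/EI and f₁₂ = f₂₁ = 0.5/EI.
Compatibility — zero rotation at each built-in end:
  1 M_D + 0.5 M_E = 54.42
  0.5 M_D + 1 M_E = 72.49
Solving the pair gives M_D = 24.23 kN·m and M_E = 60.38 kN·m (hogging).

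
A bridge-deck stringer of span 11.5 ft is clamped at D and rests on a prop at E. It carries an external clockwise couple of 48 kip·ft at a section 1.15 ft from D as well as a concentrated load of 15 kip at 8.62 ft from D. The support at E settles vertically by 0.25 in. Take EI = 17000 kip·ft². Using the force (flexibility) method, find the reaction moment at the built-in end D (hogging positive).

Take the reaction at E as the redundant and release it; the primary structure is a cantilever fixed at D.
Primary-structure tip deflection at E by superposition:
  clockwise couple 48 at a = 1.15: M₀a(2L − a)/(2EI) = 603.1/EI
  point load 15 at a = 8.62: Pa²(3L − a)/(6EI) = 4807/EI
  δ_0 = 5411/EI
Flexibility coefficient — unit upward force at E: δ_{EE} = L³/(3EI) = 507/EI.
With EI = 17000 kip·ft²: δ_0 = 0.31827 ft and δ_{EE} = 0.029821 ft/kip.
Compatibility — the beam at E must follow the support down by 0.02083 ft: δ_0 − R_E·δ_{EE} = 0.02083, so R_E = (0.31827 − 0.02083)/0.029821 = 9.974 kip.
Moment equilibrium about D: M_D = Σ(load moments about D) − R_E·L = 177.3 − 9.974×11.5 = 62.6 kip·ft.

M_D = 62.6 kip·ft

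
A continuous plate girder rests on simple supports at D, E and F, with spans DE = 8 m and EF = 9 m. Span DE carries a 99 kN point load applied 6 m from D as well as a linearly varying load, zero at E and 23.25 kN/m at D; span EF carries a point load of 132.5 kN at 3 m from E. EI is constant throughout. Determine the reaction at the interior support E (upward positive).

R_E = 245.3 kN

Insert a hinge at E; M_E is the redundant, and each span becomes simply supported.
Discontinuity in slope at E on the released structure — sum the simple-span end rotations:
  span DE: point load 99 at a = 6: Pab(L + a)/(6LEI) = 346.5/EI
  span DE: triangular load, peak 23.25: 7w₀L³/(360EI) = 231.5/EI
  span EF: point load 132.5 at a = 3: Pab(L + b)/(6LEI) = 662.5/EI
  relative rotation θ_0 = (578 + 662.5)/EI = 1240/EI
A unit hogging moment at E produces rotation L₁/(3EI) + L₂/(3EI) = 5.667/EI.
Slope continuity at E: θ_0 = M_E·5.667/EI, so M_E = 1240/5.667 = 218.9 kN·m (hogging).
Span DE, ΣM about D with M_E applied at E: R_E^{DE}·8 = 842 + 218.9, so R_E^{DE} = 132.6 kN and R_D = 192 − 132.6 = 59.39 kN.
Span EF, ΣM about F: R_E^{EF}·9 = 795 + 218.9, so R_E^{EF} = 112.7 kN and R_F = 132.5 − 112.7 = 19.84 kN.
R_E = 132.6 + 112.7 = 245.3 kN.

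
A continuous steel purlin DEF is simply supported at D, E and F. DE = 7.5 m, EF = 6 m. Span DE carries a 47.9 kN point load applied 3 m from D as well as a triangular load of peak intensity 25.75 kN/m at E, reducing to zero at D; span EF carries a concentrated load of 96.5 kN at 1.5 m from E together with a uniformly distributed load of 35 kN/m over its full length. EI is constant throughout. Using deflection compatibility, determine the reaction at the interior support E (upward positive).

Insert a hinge at E; M_E is the redundant, and each span becomes simply supported.
End slopes at the hinge E, treating each span as simply supported:
  span DE: point load 47.9 at a = 3: Pab(L + a)/(6LEI) = 150.9/EI
  span DE: triangular load, peak 25.75: w₀L³/(45EI) = 241.4/EI
  span EF: point load 96.5 at a = 1.5: Pab(L + b)/(6LEI) = 190/EI
  span EF: UDL 35: wL³/(24EI) = 315/EI
  relative rotation θ_0 = (392.3 + 505)/EI = 897.3/EI
A unit hogging moment at E produces rotation L₁/(3EI) + L₂/(3EI) = 4.5/EI.
Slope continuity at E: θ_0 = M_E·4.5/EI, so M_E = 897.3/4.5 = 199.4 kN·m (hogging).
Span DE, ΣM about D with M_E applied at E: R_E^{DE}·7.5 = 626.5 + 199.4, so R_E^{DE} = 110.1 kN and R_D = 144.5 − 110.1 = 34.34 kN.
Span EF, ΣM about F: R_E^{EF}·6 = 1064 + 199.4, so R_E^{EF} = 210.6 kN and R_F = 306.5 − 210.6 = 95.89 kN.
R_E = 110.1 + 210.6 = 320.7 kN.

R_E = 320.7 kN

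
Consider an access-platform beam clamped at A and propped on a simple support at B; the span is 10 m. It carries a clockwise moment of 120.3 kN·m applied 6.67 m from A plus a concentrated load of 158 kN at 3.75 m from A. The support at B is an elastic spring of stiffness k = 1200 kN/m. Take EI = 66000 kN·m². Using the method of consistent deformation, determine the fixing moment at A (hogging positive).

M_A = 324.8 kN·m

Release the roller at B. Primary structure: cantilever fixed at A.
Downward deflection at the released point B due to the loads:
  clockwise couple 120.3 at a = 6.67: M₀a(2L − a)/(2EI) = 5348/EI
  point load 158 at a = 3.75: Pa²(3L − a)/(6EI) = 9721/EI
  δ_0 = 15069/EI
Flexibility coefficient — unit upward force at B: δ_{BB} = L³/(3EI) = 333.3/EI.
With EI = 66000 kN·m²: δ_0 = 0.22831 m and δ_{BB} = 0.005051 m/kN.
Compatibility — the spring shortens by R_B/k under the reaction it provides: δ_0 − R_B·δ_{BB} = R_B/k. With 1/k = 0.000833 m/kN, R_B = δ_0 / (δ_{BB} + 1/k) = 0.22831 / (0.005051 + 0.000833) = 38.8 kN.
Moment equilibrium about A: M_A = Σ(load moments about A) − R_B·L = 712.8 − 38.8×10 = 324.8 kN·m.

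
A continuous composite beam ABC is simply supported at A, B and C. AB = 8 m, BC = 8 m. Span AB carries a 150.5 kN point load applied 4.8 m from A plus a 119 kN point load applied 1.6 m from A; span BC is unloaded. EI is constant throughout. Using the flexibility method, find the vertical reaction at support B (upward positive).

Take M_B as the redundant. Released structure: two simple spans AB and BC with a hinge at B.
End slopes at the hinge B, treating each span as simply supported:
  span AB: point load 150.5 at a = 4.8: Pab(L + a)/(6LEI) = 616.4/EI
  span AB: point load 119 at a = 1.6: Pab(L + a)/(6LEI) = 243.7/EI
  relative rotation θ_0 = (860.2 + 0)/EI = 860.2/EI
A unit hogging moment at B produces rotation L₁/(3EI) + L₂/(3EI) = 5.333/EI.
Compatibility: M_B·(L₁+L₂)/(3EI) = θ_0, giving M_B = 161.3 kN·m (hogging).
Span AB, ΣM about A with M_B applied at B: R_B^{AB}·8 = 912.8 + 161.3, so R_B^{AB} = 134.3 kN and R_A = 269.5 − 134.3 = 135.2 kN.
Span BC, ΣM about C: R_B^{BC}·8 = 0 + 161.3, so R_B^{BC} = 20.16 kN and R_C = 0 − 20.16 = -20.16 kN.
R_B = 134.3 + 20.16 = 154.4 kN.

R_B = 154.4 kN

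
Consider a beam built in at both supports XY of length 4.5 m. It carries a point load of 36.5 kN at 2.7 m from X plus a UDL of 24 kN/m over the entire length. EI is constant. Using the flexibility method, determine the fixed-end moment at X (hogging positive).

M_X = 56.27 kN·m

Release both end moments; the primary structure is a simply-supported span XY with redundants M_X and M_Y.
Simple-span end rotations at X and Y under the given loads:
  at X: point load 36.5 at a = 2.7: Pab(L + b)/(6LEI) = 41.39/EI
  at Y: point load 36.5 at a = 2.7: Pab(L + a)/(6LEI) = 47.3/EI
  at X: UDL 24: wL³/(24EI) = 91.12/EI
  at Y: UDL 24: wL³/(24EI) = 91.12/EI
  θ_X0 = 132.5/EI,  θ_Y0 = 138.4/EI
Flexibility coefficients: a unit moment at one end gives L/(3EI) there and L/(6EI) at the far end, so f₁₁ = f₂₂ = 1.5/EI and f₁₂ = f₂₁ = 0.75/EI.
Compatibility — zero rotation at each built-in end:
  1.5 M_X + 0.75 M_Y = 132.5
  0.75 M_X + 1.5 M_Y = 138.4
Solving the pair gives M_X = 56.27 kN·m and M_Y = 64.15 kN·m (hogging).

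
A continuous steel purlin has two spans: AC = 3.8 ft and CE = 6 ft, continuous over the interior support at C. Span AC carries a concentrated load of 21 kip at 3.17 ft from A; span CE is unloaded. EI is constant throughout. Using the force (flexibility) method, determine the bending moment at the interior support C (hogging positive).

M_C = 3.925 kip·ft

Take M_C as the redundant. Released structure: two simple spans AC and CE with a hinge at C.
Rotations at C on the released spans (each span's end-slope, ×1/EI):
  span AC: point load 21 at a = 3.17: Pab(L + a)/(6LEI) = 12.82/EI
  relative rotation θ_0 = (12.82 + 0)/EI = 12.82/EI
A unit hogging moment at C produces rotation L₁/(3EI) + L₂/(3EI) = 3.267/EI.
Slope continuity at C: θ_0 = M_C·3.267/EI, so M_C = 12.82/3.267 = 3.925 kip·ft (hogging).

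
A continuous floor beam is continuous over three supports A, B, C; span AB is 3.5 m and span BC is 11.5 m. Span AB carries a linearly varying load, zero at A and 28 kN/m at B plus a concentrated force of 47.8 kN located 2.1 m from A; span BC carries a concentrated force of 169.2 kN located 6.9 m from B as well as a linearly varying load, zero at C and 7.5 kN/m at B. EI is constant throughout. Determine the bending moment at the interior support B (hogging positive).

M_B = 314.1 kN·m

Take M_B as the redundant. Released structure: two simple spans AB and BC with a hinge at B.
Rotations at B on the released spans (each span's end-slope, ×1/EI):
  span AB: triangular load, peak 28: w₀L³/(45EI) = 26.68/EI
  span AB: point load 47.8 at a = 2.1: Pab(L + a)/(6LEI) = 37.48/EI
  span BC: point load 169.2 at a = 6.9: Pab(L + b)/(6LEI) = 1253/EI
  span BC: triangular load, peak 7.5: w₀L³/(45EI) = 253.5/EI
  relative rotation θ_0 = (64.15 + 1507)/EI = 1571/EI
A unit hogging moment at B produces rotation L₁/(3EI) + L₂/(3EI) = 5/EI.
Slope continuity at B: θ_0 = M_B·5/EI, so M_B = 1571/5 = 314.1 kN·m (hogging).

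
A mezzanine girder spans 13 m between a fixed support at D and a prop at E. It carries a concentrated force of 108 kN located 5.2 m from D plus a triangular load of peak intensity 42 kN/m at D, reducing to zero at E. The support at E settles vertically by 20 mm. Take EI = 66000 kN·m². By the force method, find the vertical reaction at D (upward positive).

R_D = 305.7 kN

Remove the prop at E; the released (primary) structure is a cantilever built in at D.
Free-end deflection of the primary structure under the applied loading (downward +):
  point load 108 at a = 5.2: Pa²(3L − a)/(6EI) = 16451/EI
  triangular load, peak 42 at the fixed end: w₀L⁴/(30EI) = 39985/EI
  δ_0 = 56437/EI
Tip deflection under a unit load at E: L³/(3EI) = 732.3/EI.
With EI = 66000 kN·m²: δ_0 = 0.8551 m and δ_{EE} = 0.011096 m/kN.
Compatibility — the beam at E must follow the support down by 0.02 m: δ_0 − R_E·δ_{EE} = 0.02, so R_E = (0.8551 − 0.02)/0.011096 = 75.26 kN.
Vertical equilibrium: R_D = ΣP − R_E = 381 − 75.26 = 305.7 kN.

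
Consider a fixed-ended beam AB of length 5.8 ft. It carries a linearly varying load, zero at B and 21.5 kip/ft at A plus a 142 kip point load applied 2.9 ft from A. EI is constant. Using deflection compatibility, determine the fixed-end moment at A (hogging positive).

M_A = 139.1 kip·ft

Release both end moments; the primary structure is a simply-supported span AB with redundants M_A and M_B.
Simple-span end rotations at A and B under the given loads:
  at A: triangular load, peak 21.5: w₀L³/(45EI) = 93.22/EI
  at B: triangular load, peak 21.5: 7w₀L³/(360EI) = 81.57/EI
  at A: point load 142 at a = 2.9: Pab(L + b)/(6LEI) = 298.6/EI
  at B: point load 142 at a = 2.9: Pab(L + a)/(6LEI) = 298.6/EI
  θ_A0 = 391.8/EI,  θ_B0 = 380.1/EI
Flexibility coefficients: a unit moment at one end gives L/(3EI) there and L/(6EI) at the far end, so f₁₁ = f₂₂ = 1.933/EI and f₁₂ = f₂₁ = 0.9667/EI.
Compatibility — zero rotation at each built-in end:
  1.933 M_A + 0.9667 M_B = 391.8
  0.9667 M_A + 1.933 M_B = 380.1
Solving the pair gives M_A = 139.1 kip·ft and M_B = 127.1 kip·ft (hogging).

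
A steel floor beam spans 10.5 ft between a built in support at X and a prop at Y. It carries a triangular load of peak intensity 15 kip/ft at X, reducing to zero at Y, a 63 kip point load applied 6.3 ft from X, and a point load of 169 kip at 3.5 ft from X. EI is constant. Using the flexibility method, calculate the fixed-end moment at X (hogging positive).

M_X = 550 kip·ft

Remove the prop at Y; the released (primary) structure is a cantilever built in at X.
Free-end deflection of the primary structure under the applied loading (downward +):
  triangular load, peak 15 at the fixed end: w₀L⁴/(30EI) = 6078/EI
  point load 63 at a = 6.3: Pa²(3L − a)/(6EI) = 10502/EI
  point load 169 at a = 3.5: Pa²(3L − a)/(6EI) = 9661/EI
  δ_0 = 26241/EI
Flexibility coefficient — unit upward force at Y: δ_{YY} = L³/(3EI) = 385.9/EI.
Compatibility at Y: δ_0 − R_Y·δ_{YY} = 0, so R_Y = 26241/385.9 = 68 kip.
Moment equilibrium about X: M_X = Σ(load moments about X) − R_Y·L = 1264 − 68×10.5 = 550 kip·ft.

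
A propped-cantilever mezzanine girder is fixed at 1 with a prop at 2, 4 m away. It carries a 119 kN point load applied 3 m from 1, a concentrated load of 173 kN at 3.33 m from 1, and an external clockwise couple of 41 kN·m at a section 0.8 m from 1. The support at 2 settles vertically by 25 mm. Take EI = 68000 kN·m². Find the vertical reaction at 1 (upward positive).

R_1 = 160.9 kN

Take the reaction at 2 as the redundant and release it; the primary structure is a cantilever fixed at 1.
Downward deflection at the released point 2 due to the loads:
  point load 119 at a = 3: Pa²(3L − a)/(6EI) = 1606/EI
  point load 173 at a = 3.33: Pa²(3L − a)/(6EI) = 2772/EI
  clockwise couple 41 at a = 0.8: M₀a(2L − a)/(2EI) = 118.1/EI
  δ_0 = 4497/EI
Tip deflection under a unit load at 2: L³/(3EI) = 21.33/EI.
With EI = 68000 kN·m²: δ_0 = 0.066127 m and δ_{22} = 0.000314 m/kN.
Compatibility — the beam at 2 must follow the support down by 0.025 m: δ_0 − R_2·δ_{22} = 0.025, so R_2 = (0.066127 − 0.025)/0.000314 = 131.1 kN.
Vertical equilibrium: R_1 = ΣP − R_2 = 292 − 131.1 = 160.9 kN.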